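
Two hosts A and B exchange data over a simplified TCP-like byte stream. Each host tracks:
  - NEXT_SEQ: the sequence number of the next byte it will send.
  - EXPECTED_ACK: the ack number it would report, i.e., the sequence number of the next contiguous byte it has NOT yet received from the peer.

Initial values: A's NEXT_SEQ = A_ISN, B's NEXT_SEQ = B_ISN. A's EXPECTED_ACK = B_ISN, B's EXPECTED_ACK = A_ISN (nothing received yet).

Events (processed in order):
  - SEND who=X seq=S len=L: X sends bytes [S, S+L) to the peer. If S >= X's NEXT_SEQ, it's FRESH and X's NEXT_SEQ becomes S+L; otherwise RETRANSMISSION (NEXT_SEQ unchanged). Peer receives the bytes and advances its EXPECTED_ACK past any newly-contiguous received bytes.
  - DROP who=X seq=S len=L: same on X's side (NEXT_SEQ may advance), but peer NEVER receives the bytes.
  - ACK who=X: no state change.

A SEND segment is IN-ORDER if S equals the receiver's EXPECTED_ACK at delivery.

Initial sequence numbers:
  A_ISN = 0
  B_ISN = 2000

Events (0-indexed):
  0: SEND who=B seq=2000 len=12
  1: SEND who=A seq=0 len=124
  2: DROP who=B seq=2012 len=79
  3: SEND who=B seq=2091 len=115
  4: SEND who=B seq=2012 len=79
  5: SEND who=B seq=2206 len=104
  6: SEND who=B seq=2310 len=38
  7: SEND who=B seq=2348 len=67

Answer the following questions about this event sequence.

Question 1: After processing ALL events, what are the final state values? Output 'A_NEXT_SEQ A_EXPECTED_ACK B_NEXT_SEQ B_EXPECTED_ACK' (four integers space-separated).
After event 0: A_seq=0 A_ack=2012 B_seq=2012 B_ack=0
After event 1: A_seq=124 A_ack=2012 B_seq=2012 B_ack=124
After event 2: A_seq=124 A_ack=2012 B_seq=2091 B_ack=124
After event 3: A_seq=124 A_ack=2012 B_seq=2206 B_ack=124
After event 4: A_seq=124 A_ack=2206 B_seq=2206 B_ack=124
After event 5: A_seq=124 A_ack=2310 B_seq=2310 B_ack=124
After event 6: A_seq=124 A_ack=2348 B_seq=2348 B_ack=124
After event 7: A_seq=124 A_ack=2415 B_seq=2415 B_ack=124

Answer: 124 2415 2415 124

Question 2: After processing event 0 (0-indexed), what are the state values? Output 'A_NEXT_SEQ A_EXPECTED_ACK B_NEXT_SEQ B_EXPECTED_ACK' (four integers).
After event 0: A_seq=0 A_ack=2012 B_seq=2012 B_ack=0

0 2012 2012 0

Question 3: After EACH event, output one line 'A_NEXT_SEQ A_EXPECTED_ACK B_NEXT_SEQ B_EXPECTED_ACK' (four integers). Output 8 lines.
0 2012 2012 0
124 2012 2012 124
124 2012 2091 124
124 2012 2206 124
124 2206 2206 124
124 2310 2310 124
124 2348 2348 124
124 2415 2415 124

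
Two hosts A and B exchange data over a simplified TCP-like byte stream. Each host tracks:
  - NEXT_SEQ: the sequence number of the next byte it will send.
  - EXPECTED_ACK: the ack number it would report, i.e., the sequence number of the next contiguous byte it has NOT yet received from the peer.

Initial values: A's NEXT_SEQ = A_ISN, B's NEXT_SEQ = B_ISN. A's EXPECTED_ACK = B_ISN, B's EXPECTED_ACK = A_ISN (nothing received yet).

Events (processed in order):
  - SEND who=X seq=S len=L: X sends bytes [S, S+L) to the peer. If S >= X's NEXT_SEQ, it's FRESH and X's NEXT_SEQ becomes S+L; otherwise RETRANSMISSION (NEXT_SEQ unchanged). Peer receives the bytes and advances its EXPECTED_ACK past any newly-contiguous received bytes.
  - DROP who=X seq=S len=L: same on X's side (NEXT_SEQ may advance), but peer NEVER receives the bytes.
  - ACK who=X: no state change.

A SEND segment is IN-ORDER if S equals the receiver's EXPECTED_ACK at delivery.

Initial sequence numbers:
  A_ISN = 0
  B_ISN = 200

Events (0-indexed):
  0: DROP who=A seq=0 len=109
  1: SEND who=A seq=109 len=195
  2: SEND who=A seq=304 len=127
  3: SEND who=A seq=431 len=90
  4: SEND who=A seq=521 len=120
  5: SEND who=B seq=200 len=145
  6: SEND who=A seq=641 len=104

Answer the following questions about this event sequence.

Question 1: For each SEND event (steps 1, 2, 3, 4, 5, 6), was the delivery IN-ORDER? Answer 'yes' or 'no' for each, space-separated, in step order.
Answer: no no no no yes no

Derivation:
Step 1: SEND seq=109 -> out-of-order
Step 2: SEND seq=304 -> out-of-order
Step 3: SEND seq=431 -> out-of-order
Step 4: SEND seq=521 -> out-of-order
Step 5: SEND seq=200 -> in-order
Step 6: SEND seq=641 -> out-of-order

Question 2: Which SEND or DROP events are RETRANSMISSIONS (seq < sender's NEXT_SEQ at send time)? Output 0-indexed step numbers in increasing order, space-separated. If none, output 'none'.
Answer: none

Derivation:
Step 0: DROP seq=0 -> fresh
Step 1: SEND seq=109 -> fresh
Step 2: SEND seq=304 -> fresh
Step 3: SEND seq=431 -> fresh
Step 4: SEND seq=521 -> fresh
Step 5: SEND seq=200 -> fresh
Step 6: SEND seq=641 -> fresh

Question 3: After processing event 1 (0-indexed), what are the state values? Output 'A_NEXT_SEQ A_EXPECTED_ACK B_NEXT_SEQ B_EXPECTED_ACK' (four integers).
After event 0: A_seq=109 A_ack=200 B_seq=200 B_ack=0
After event 1: A_seq=304 A_ack=200 B_seq=200 B_ack=0

304 200 200 0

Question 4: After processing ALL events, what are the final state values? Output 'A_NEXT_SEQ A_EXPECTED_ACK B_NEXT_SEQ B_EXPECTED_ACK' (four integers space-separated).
After event 0: A_seq=109 A_ack=200 B_seq=200 B_ack=0
After event 1: A_seq=304 A_ack=200 B_seq=200 B_ack=0
After event 2: A_seq=431 A_ack=200 B_seq=200 B_ack=0
After event 3: A_seq=521 A_ack=200 B_seq=200 B_ack=0
After event 4: A_seq=641 A_ack=200 B_seq=200 B_ack=0
After event 5: A_seq=641 A_ack=345 B_seq=345 B_ack=0
After event 6: A_seq=745 A_ack=345 B_seq=345 B_ack=0

Answer: 745 345 345 0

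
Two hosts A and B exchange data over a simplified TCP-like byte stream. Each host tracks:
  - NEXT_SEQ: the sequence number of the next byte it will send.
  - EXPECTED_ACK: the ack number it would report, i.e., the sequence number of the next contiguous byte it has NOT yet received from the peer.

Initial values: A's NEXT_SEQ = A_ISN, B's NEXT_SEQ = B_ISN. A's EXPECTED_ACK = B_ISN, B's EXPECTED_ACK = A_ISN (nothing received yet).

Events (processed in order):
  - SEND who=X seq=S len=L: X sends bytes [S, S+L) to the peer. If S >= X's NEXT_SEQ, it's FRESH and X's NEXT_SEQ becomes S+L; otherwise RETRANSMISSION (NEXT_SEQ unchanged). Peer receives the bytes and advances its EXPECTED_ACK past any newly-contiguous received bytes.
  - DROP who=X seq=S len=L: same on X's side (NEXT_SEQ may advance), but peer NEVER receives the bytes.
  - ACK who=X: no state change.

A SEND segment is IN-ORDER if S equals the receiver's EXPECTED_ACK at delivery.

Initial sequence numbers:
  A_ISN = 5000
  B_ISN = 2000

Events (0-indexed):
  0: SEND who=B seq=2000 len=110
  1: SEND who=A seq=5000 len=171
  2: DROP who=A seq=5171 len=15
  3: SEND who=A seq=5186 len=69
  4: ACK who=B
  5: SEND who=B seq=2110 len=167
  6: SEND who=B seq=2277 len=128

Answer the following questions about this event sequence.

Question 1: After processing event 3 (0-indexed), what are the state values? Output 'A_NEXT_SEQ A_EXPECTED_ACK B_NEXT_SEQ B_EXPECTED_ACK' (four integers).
After event 0: A_seq=5000 A_ack=2110 B_seq=2110 B_ack=5000
After event 1: A_seq=5171 A_ack=2110 B_seq=2110 B_ack=5171
After event 2: A_seq=5186 A_ack=2110 B_seq=2110 B_ack=5171
After event 3: A_seq=5255 A_ack=2110 B_seq=2110 B_ack=5171

5255 2110 2110 5171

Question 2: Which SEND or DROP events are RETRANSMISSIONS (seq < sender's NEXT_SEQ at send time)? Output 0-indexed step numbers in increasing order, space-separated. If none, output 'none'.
Step 0: SEND seq=2000 -> fresh
Step 1: SEND seq=5000 -> fresh
Step 2: DROP seq=5171 -> fresh
Step 3: SEND seq=5186 -> fresh
Step 5: SEND seq=2110 -> fresh
Step 6: SEND seq=2277 -> fresh

Answer: none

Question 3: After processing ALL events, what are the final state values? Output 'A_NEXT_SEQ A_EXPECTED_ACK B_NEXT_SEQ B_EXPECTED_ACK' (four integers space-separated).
Answer: 5255 2405 2405 5171

Derivation:
After event 0: A_seq=5000 A_ack=2110 B_seq=2110 B_ack=5000
After event 1: A_seq=5171 A_ack=2110 B_seq=2110 B_ack=5171
After event 2: A_seq=5186 A_ack=2110 B_seq=2110 B_ack=5171
After event 3: A_seq=5255 A_ack=2110 B_seq=2110 B_ack=5171
After event 4: A_seq=5255 A_ack=2110 B_seq=2110 B_ack=5171
After event 5: A_seq=5255 A_ack=2277 B_seq=2277 B_ack=5171
After event 6: A_seq=5255 A_ack=2405 B_seq=2405 B_ack=5171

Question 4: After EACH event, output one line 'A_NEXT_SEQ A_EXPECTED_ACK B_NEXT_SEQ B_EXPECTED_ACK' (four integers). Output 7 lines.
5000 2110 2110 5000
5171 2110 2110 5171
5186 2110 2110 5171
5255 2110 2110 5171
5255 2110 2110 5171
5255 2277 2277 5171
5255 2405 2405 5171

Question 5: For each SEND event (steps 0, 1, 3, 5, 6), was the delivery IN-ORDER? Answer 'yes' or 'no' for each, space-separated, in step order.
Answer: yes yes no yes yes

Derivation:
Step 0: SEND seq=2000 -> in-order
Step 1: SEND seq=5000 -> in-order
Step 3: SEND seq=5186 -> out-of-order
Step 5: SEND seq=2110 -> in-order
Step 6: SEND seq=2277 -> in-order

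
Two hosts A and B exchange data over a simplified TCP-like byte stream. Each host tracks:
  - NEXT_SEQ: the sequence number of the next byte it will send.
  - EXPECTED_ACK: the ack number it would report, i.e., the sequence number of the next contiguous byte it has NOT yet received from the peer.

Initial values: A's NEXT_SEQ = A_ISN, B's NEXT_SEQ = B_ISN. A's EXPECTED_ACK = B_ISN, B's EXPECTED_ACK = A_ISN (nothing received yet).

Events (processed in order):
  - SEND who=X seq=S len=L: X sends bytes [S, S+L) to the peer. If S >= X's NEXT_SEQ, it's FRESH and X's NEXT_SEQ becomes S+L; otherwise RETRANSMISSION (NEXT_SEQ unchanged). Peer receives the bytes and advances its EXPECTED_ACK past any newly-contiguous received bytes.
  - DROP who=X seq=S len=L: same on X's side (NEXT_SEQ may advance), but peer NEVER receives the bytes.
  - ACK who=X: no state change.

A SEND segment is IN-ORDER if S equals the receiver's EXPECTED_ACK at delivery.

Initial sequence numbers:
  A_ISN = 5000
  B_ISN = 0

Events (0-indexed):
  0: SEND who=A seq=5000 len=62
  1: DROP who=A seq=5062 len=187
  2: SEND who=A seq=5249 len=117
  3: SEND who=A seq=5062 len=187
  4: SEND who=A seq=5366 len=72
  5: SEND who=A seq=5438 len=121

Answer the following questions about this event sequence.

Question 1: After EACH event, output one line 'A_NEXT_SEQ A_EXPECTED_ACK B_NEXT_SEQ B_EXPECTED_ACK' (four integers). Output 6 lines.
5062 0 0 5062
5249 0 0 5062
5366 0 0 5062
5366 0 0 5366
5438 0 0 5438
5559 0 0 5559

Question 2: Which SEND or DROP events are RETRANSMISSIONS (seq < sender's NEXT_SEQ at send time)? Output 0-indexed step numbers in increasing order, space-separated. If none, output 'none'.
Step 0: SEND seq=5000 -> fresh
Step 1: DROP seq=5062 -> fresh
Step 2: SEND seq=5249 -> fresh
Step 3: SEND seq=5062 -> retransmit
Step 4: SEND seq=5366 -> fresh
Step 5: SEND seq=5438 -> fresh

Answer: 3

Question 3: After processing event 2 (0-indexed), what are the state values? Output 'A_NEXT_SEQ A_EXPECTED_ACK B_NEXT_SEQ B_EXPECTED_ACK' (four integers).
After event 0: A_seq=5062 A_ack=0 B_seq=0 B_ack=5062
After event 1: A_seq=5249 A_ack=0 B_seq=0 B_ack=5062
After event 2: A_seq=5366 A_ack=0 B_seq=0 B_ack=5062

5366 0 0 5062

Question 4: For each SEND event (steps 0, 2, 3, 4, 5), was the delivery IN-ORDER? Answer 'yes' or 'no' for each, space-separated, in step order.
Answer: yes no yes yes yes

Derivation:
Step 0: SEND seq=5000 -> in-order
Step 2: SEND seq=5249 -> out-of-order
Step 3: SEND seq=5062 -> in-order
Step 4: SEND seq=5366 -> in-order
Step 5: SEND seq=5438 -> in-order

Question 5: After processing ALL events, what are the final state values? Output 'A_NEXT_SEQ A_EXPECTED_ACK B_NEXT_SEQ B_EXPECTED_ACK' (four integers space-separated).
Answer: 5559 0 0 5559

Derivation:
After event 0: A_seq=5062 A_ack=0 B_seq=0 B_ack=5062
After event 1: A_seq=5249 A_ack=0 B_seq=0 B_ack=5062
After event 2: A_seq=5366 A_ack=0 B_seq=0 B_ack=5062
After event 3: A_seq=5366 A_ack=0 B_seq=0 B_ack=5366
After event 4: A_seq=5438 A_ack=0 B_seq=0 B_ack=5438
After event 5: A_seq=5559 A_ack=0 B_seq=0 B_ack=5559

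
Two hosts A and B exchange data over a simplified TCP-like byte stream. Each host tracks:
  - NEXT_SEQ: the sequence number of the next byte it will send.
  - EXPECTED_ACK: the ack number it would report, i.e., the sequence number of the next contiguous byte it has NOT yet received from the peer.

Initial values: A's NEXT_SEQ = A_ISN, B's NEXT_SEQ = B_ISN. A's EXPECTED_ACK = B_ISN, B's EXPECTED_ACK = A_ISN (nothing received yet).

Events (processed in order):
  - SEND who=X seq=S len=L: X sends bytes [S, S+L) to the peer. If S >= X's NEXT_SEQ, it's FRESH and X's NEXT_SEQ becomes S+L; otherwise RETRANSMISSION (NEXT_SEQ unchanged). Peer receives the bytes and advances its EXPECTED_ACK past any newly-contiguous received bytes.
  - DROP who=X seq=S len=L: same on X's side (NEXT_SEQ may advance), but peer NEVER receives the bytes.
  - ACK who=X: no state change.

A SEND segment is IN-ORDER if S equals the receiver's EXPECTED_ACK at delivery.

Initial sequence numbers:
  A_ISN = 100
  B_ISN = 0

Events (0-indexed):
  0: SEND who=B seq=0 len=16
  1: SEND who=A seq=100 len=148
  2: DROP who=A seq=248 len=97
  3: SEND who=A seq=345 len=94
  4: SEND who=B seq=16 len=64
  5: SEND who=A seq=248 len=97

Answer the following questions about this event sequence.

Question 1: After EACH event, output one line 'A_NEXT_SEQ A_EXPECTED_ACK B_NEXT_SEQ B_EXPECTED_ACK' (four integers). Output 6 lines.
100 16 16 100
248 16 16 248
345 16 16 248
439 16 16 248
439 80 80 248
439 80 80 439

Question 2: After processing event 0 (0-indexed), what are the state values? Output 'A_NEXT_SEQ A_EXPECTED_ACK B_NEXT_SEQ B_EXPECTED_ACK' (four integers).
After event 0: A_seq=100 A_ack=16 B_seq=16 B_ack=100

100 16 16 100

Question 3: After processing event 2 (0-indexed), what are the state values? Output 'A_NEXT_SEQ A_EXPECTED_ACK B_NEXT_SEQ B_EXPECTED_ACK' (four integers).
After event 0: A_seq=100 A_ack=16 B_seq=16 B_ack=100
After event 1: A_seq=248 A_ack=16 B_seq=16 B_ack=248
After event 2: A_seq=345 A_ack=16 B_seq=16 B_ack=248

345 16 16 248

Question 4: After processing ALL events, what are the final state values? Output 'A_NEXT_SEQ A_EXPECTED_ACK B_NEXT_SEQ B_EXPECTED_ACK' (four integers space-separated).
After event 0: A_seq=100 A_ack=16 B_seq=16 B_ack=100
After event 1: A_seq=248 A_ack=16 B_seq=16 B_ack=248
After event 2: A_seq=345 A_ack=16 B_seq=16 B_ack=248
After event 3: A_seq=439 A_ack=16 B_seq=16 B_ack=248
After event 4: A_seq=439 A_ack=80 B_seq=80 B_ack=248
After event 5: A_seq=439 A_ack=80 B_seq=80 B_ack=439

Answer: 439 80 80 439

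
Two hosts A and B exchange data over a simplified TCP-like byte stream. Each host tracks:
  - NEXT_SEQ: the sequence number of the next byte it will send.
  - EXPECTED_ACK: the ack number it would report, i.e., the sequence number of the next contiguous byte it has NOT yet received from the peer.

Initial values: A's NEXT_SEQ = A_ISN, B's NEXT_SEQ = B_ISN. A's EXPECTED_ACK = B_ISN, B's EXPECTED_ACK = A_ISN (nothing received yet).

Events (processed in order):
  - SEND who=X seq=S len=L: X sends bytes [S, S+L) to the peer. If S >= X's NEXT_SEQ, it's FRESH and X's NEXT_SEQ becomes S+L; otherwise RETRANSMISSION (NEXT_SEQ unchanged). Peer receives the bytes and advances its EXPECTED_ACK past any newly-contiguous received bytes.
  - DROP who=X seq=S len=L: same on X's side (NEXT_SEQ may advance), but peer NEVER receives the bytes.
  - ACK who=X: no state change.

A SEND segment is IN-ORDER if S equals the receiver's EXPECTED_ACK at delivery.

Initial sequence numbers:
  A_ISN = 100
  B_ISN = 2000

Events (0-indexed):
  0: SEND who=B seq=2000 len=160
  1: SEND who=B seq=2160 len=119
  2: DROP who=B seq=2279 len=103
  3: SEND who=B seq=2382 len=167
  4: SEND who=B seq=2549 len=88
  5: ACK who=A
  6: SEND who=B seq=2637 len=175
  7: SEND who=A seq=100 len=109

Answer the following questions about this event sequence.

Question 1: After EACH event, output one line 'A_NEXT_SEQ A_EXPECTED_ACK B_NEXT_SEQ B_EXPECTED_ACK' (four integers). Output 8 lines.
100 2160 2160 100
100 2279 2279 100
100 2279 2382 100
100 2279 2549 100
100 2279 2637 100
100 2279 2637 100
100 2279 2812 100
209 2279 2812 209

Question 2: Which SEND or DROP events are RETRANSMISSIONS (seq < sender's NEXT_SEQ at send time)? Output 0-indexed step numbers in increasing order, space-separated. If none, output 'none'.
Answer: none

Derivation:
Step 0: SEND seq=2000 -> fresh
Step 1: SEND seq=2160 -> fresh
Step 2: DROP seq=2279 -> fresh
Step 3: SEND seq=2382 -> fresh
Step 4: SEND seq=2549 -> fresh
Step 6: SEND seq=2637 -> fresh
Step 7: SEND seq=100 -> fresh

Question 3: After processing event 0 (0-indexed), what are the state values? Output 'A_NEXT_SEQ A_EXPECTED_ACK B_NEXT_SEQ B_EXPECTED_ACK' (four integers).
After event 0: A_seq=100 A_ack=2160 B_seq=2160 B_ack=100

100 2160 2160 100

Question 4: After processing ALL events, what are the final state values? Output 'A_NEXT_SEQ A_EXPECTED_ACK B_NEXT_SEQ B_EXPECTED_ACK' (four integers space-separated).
Answer: 209 2279 2812 209

Derivation:
After event 0: A_seq=100 A_ack=2160 B_seq=2160 B_ack=100
After event 1: A_seq=100 A_ack=2279 B_seq=2279 B_ack=100
After event 2: A_seq=100 A_ack=2279 B_seq=2382 B_ack=100
After event 3: A_seq=100 A_ack=2279 B_seq=2549 B_ack=100
After event 4: A_seq=100 A_ack=2279 B_seq=2637 B_ack=100
After event 5: A_seq=100 A_ack=2279 B_seq=2637 B_ack=100
After event 6: A_seq=100 A_ack=2279 B_seq=2812 B_ack=100
After event 7: A_seq=209 A_ack=2279 B_seq=2812 B_ack=209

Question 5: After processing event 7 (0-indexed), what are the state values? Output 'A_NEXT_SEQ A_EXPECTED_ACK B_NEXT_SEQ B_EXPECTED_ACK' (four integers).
After event 0: A_seq=100 A_ack=2160 B_seq=2160 B_ack=100
After event 1: A_seq=100 A_ack=2279 B_seq=2279 B_ack=100
After event 2: A_seq=100 A_ack=2279 B_seq=2382 B_ack=100
After event 3: A_seq=100 A_ack=2279 B_seq=2549 B_ack=100
After event 4: A_seq=100 A_ack=2279 B_seq=2637 B_ack=100
After event 5: A_seq=100 A_ack=2279 B_seq=2637 B_ack=100
After event 6: A_seq=100 A_ack=2279 B_seq=2812 B_ack=100
After event 7: A_seq=209 A_ack=2279 B_seq=2812 B_ack=209

209 2279 2812 209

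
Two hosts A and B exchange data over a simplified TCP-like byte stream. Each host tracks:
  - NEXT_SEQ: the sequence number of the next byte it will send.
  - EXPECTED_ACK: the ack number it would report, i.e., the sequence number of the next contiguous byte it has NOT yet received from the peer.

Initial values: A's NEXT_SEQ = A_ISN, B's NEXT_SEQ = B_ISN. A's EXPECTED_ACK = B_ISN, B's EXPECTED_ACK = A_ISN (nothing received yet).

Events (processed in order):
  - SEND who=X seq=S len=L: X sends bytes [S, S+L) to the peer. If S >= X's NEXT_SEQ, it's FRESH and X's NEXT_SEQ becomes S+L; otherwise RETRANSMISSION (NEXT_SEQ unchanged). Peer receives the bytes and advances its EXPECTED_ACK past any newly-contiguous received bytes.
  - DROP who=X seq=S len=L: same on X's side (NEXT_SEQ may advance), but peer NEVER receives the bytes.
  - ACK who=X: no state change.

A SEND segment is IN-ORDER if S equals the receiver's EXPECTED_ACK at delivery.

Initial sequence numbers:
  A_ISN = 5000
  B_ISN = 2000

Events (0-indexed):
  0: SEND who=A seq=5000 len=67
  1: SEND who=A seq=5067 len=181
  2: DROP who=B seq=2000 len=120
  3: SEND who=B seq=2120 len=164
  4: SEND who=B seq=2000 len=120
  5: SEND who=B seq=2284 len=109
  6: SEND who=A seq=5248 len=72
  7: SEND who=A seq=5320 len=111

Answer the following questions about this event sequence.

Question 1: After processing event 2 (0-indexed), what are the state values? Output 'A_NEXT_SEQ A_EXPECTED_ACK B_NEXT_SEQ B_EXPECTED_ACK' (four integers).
After event 0: A_seq=5067 A_ack=2000 B_seq=2000 B_ack=5067
After event 1: A_seq=5248 A_ack=2000 B_seq=2000 B_ack=5248
After event 2: A_seq=5248 A_ack=2000 B_seq=2120 B_ack=5248

5248 2000 2120 5248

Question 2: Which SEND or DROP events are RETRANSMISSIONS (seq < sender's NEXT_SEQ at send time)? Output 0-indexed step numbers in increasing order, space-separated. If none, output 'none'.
Step 0: SEND seq=5000 -> fresh
Step 1: SEND seq=5067 -> fresh
Step 2: DROP seq=2000 -> fresh
Step 3: SEND seq=2120 -> fresh
Step 4: SEND seq=2000 -> retransmit
Step 5: SEND seq=2284 -> fresh
Step 6: SEND seq=5248 -> fresh
Step 7: SEND seq=5320 -> fresh

Answer: 4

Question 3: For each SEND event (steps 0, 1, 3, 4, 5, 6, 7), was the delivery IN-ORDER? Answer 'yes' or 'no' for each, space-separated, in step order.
Answer: yes yes no yes yes yes yes

Derivation:
Step 0: SEND seq=5000 -> in-order
Step 1: SEND seq=5067 -> in-order
Step 3: SEND seq=2120 -> out-of-order
Step 4: SEND seq=2000 -> in-order
Step 5: SEND seq=2284 -> in-order
Step 6: SEND seq=5248 -> in-order
Step 7: SEND seq=5320 -> in-order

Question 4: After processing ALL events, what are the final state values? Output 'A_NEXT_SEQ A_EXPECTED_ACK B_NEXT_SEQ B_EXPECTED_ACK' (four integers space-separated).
Answer: 5431 2393 2393 5431

Derivation:
After event 0: A_seq=5067 A_ack=2000 B_seq=2000 B_ack=5067
After event 1: A_seq=5248 A_ack=2000 B_seq=2000 B_ack=5248
After event 2: A_seq=5248 A_ack=2000 B_seq=2120 B_ack=5248
After event 3: A_seq=5248 A_ack=2000 B_seq=2284 B_ack=5248
After event 4: A_seq=5248 A_ack=2284 B_seq=2284 B_ack=5248
After event 5: A_seq=5248 A_ack=2393 B_seq=2393 B_ack=5248
After event 6: A_seq=5320 A_ack=2393 B_seq=2393 B_ack=5320
After event 7: A_seq=5431 A_ack=2393 B_seq=2393 B_ack=5431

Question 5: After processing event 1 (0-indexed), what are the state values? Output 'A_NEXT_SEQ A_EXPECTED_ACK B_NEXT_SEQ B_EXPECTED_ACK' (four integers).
After event 0: A_seq=5067 A_ack=2000 B_seq=2000 B_ack=5067
After event 1: A_seq=5248 A_ack=2000 B_seq=2000 B_ack=5248

5248 2000 2000 5248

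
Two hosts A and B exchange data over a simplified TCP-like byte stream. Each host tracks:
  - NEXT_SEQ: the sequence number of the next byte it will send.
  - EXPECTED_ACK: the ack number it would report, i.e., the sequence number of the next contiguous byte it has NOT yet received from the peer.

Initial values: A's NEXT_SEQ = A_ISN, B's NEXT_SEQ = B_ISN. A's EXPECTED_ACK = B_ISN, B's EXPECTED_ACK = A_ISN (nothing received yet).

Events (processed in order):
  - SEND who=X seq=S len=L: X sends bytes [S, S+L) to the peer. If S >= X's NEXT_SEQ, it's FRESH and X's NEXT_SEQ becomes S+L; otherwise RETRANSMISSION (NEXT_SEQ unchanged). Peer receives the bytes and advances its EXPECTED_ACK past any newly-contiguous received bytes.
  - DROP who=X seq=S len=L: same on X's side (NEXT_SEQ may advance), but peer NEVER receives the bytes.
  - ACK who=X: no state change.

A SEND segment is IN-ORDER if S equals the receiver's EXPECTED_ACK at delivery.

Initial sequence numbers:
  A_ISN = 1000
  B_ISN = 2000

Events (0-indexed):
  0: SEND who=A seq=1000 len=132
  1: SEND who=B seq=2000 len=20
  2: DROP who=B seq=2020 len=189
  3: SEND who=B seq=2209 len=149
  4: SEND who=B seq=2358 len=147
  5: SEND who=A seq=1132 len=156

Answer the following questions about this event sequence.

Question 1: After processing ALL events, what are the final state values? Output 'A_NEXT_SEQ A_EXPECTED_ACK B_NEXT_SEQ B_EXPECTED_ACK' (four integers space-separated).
After event 0: A_seq=1132 A_ack=2000 B_seq=2000 B_ack=1132
After event 1: A_seq=1132 A_ack=2020 B_seq=2020 B_ack=1132
After event 2: A_seq=1132 A_ack=2020 B_seq=2209 B_ack=1132
After event 3: A_seq=1132 A_ack=2020 B_seq=2358 B_ack=1132
After event 4: A_seq=1132 A_ack=2020 B_seq=2505 B_ack=1132
After event 5: A_seq=1288 A_ack=2020 B_seq=2505 B_ack=1288

Answer: 1288 2020 2505 1288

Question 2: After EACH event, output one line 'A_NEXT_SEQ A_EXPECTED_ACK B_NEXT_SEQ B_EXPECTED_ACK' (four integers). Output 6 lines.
1132 2000 2000 1132
1132 2020 2020 1132
1132 2020 2209 1132
1132 2020 2358 1132
1132 2020 2505 1132
1288 2020 2505 1288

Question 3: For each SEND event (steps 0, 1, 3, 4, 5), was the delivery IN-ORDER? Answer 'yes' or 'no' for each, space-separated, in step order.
Step 0: SEND seq=1000 -> in-order
Step 1: SEND seq=2000 -> in-order
Step 3: SEND seq=2209 -> out-of-order
Step 4: SEND seq=2358 -> out-of-order
Step 5: SEND seq=1132 -> in-order

Answer: yes yes no no yes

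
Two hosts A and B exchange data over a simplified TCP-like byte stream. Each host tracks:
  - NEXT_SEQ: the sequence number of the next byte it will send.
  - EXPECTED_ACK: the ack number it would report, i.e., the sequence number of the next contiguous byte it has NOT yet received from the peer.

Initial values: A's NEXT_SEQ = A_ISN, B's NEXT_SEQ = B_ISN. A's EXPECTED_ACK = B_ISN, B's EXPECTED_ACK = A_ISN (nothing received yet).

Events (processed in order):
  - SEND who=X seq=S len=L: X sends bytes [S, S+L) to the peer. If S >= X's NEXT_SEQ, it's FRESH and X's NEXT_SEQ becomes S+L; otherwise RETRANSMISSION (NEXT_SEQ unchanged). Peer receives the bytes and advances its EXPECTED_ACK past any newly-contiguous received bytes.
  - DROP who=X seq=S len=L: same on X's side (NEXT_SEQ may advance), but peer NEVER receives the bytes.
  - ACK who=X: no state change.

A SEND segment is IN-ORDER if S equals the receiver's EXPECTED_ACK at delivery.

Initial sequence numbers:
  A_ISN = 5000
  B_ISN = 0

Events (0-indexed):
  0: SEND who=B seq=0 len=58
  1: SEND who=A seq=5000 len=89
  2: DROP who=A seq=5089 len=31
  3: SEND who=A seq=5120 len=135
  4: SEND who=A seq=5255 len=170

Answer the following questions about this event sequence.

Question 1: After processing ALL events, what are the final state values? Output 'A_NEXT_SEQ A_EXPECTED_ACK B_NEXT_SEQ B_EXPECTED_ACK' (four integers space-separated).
After event 0: A_seq=5000 A_ack=58 B_seq=58 B_ack=5000
After event 1: A_seq=5089 A_ack=58 B_seq=58 B_ack=5089
After event 2: A_seq=5120 A_ack=58 B_seq=58 B_ack=5089
After event 3: A_seq=5255 A_ack=58 B_seq=58 B_ack=5089
After event 4: A_seq=5425 A_ack=58 B_seq=58 B_ack=5089

Answer: 5425 58 58 5089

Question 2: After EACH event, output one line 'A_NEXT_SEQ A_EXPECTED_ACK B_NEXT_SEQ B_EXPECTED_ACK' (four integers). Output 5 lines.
5000 58 58 5000
5089 58 58 5089
5120 58 58 5089
5255 58 58 5089
5425 58 58 5089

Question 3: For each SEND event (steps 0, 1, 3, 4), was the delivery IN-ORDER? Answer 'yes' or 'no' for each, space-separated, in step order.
Step 0: SEND seq=0 -> in-order
Step 1: SEND seq=5000 -> in-order
Step 3: SEND seq=5120 -> out-of-order
Step 4: SEND seq=5255 -> out-of-order

Answer: yes yes no no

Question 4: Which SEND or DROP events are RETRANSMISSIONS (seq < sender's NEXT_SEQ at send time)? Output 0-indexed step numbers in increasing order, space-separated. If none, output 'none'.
Step 0: SEND seq=0 -> fresh
Step 1: SEND seq=5000 -> fresh
Step 2: DROP seq=5089 -> fresh
Step 3: SEND seq=5120 -> fresh
Step 4: SEND seq=5255 -> fresh

Answer: none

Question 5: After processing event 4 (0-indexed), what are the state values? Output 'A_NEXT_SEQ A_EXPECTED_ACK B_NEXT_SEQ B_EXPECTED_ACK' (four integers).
After event 0: A_seq=5000 A_ack=58 B_seq=58 B_ack=5000
After event 1: A_seq=5089 A_ack=58 B_seq=58 B_ack=5089
After event 2: A_seq=5120 A_ack=58 B_seq=58 B_ack=5089
After event 3: A_seq=5255 A_ack=58 B_seq=58 B_ack=5089
After event 4: A_seq=5425 A_ack=58 B_seq=58 B_ack=5089

5425 58 58 5089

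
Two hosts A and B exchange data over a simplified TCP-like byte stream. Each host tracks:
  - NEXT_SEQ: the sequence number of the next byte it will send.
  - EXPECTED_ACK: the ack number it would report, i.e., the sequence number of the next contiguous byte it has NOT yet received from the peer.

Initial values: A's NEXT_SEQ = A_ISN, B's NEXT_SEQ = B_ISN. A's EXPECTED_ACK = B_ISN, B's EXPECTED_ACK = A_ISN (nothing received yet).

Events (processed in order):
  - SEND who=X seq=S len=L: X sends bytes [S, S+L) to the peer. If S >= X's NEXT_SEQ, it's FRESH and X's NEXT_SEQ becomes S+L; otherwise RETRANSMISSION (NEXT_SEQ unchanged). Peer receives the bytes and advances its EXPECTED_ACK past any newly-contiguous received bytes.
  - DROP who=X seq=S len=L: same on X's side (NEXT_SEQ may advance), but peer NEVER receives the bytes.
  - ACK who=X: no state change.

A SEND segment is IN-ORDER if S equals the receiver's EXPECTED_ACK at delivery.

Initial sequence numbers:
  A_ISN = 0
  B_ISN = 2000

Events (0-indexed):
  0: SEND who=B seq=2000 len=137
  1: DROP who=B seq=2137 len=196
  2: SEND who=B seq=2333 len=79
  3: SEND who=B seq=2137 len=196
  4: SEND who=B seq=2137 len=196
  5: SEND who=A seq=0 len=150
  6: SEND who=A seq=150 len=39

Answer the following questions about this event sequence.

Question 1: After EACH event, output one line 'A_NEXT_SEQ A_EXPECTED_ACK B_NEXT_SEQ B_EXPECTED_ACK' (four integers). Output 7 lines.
0 2137 2137 0
0 2137 2333 0
0 2137 2412 0
0 2412 2412 0
0 2412 2412 0
150 2412 2412 150
189 2412 2412 189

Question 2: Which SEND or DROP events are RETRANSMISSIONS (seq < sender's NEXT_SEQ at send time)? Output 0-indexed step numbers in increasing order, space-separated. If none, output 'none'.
Step 0: SEND seq=2000 -> fresh
Step 1: DROP seq=2137 -> fresh
Step 2: SEND seq=2333 -> fresh
Step 3: SEND seq=2137 -> retransmit
Step 4: SEND seq=2137 -> retransmit
Step 5: SEND seq=0 -> fresh
Step 6: SEND seq=150 -> fresh

Answer: 3 4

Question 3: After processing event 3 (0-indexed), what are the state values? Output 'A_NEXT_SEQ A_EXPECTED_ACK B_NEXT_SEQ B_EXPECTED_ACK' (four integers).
After event 0: A_seq=0 A_ack=2137 B_seq=2137 B_ack=0
After event 1: A_seq=0 A_ack=2137 B_seq=2333 B_ack=0
After event 2: A_seq=0 A_ack=2137 B_seq=2412 B_ack=0
After event 3: A_seq=0 A_ack=2412 B_seq=2412 B_ack=0

0 2412 2412 0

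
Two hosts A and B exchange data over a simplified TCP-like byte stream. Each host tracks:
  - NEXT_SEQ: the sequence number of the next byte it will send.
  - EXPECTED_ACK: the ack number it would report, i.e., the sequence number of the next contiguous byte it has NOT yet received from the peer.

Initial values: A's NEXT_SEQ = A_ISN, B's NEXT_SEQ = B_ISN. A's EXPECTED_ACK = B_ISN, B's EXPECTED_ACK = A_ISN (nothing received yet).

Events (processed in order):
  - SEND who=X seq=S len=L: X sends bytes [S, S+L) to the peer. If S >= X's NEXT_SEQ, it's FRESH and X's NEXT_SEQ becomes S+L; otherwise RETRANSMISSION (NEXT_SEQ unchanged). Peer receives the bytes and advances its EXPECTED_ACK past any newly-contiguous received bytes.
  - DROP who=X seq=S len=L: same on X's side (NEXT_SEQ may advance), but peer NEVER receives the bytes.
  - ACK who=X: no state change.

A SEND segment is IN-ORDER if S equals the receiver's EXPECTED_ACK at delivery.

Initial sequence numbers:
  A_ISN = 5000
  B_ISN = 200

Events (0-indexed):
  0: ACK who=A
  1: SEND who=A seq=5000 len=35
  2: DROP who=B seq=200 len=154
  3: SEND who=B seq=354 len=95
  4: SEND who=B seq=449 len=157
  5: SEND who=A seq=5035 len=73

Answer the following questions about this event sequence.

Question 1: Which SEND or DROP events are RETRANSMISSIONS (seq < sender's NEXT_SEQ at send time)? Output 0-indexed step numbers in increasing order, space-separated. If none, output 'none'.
Step 1: SEND seq=5000 -> fresh
Step 2: DROP seq=200 -> fresh
Step 3: SEND seq=354 -> fresh
Step 4: SEND seq=449 -> fresh
Step 5: SEND seq=5035 -> fresh

Answer: none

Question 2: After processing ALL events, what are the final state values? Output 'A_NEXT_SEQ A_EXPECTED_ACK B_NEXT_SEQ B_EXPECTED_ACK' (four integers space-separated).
Answer: 5108 200 606 5108

Derivation:
After event 0: A_seq=5000 A_ack=200 B_seq=200 B_ack=5000
After event 1: A_seq=5035 A_ack=200 B_seq=200 B_ack=5035
After event 2: A_seq=5035 A_ack=200 B_seq=354 B_ack=5035
After event 3: A_seq=5035 A_ack=200 B_seq=449 B_ack=5035
After event 4: A_seq=5035 A_ack=200 B_seq=606 B_ack=5035
After event 5: A_seq=5108 A_ack=200 B_seq=606 B_ack=5108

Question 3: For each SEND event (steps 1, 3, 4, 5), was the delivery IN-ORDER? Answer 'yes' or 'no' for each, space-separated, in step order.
Step 1: SEND seq=5000 -> in-order
Step 3: SEND seq=354 -> out-of-order
Step 4: SEND seq=449 -> out-of-order
Step 5: SEND seq=5035 -> in-order

Answer: yes no no yes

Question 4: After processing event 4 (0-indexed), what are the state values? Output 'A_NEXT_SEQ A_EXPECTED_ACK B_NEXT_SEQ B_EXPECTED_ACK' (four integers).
After event 0: A_seq=5000 A_ack=200 B_seq=200 B_ack=5000
After event 1: A_seq=5035 A_ack=200 B_seq=200 B_ack=5035
After event 2: A_seq=5035 A_ack=200 B_seq=354 B_ack=5035
After event 3: A_seq=5035 A_ack=200 B_seq=449 B_ack=5035
After event 4: A_seq=5035 A_ack=200 B_seq=606 B_ack=5035

5035 200 606 5035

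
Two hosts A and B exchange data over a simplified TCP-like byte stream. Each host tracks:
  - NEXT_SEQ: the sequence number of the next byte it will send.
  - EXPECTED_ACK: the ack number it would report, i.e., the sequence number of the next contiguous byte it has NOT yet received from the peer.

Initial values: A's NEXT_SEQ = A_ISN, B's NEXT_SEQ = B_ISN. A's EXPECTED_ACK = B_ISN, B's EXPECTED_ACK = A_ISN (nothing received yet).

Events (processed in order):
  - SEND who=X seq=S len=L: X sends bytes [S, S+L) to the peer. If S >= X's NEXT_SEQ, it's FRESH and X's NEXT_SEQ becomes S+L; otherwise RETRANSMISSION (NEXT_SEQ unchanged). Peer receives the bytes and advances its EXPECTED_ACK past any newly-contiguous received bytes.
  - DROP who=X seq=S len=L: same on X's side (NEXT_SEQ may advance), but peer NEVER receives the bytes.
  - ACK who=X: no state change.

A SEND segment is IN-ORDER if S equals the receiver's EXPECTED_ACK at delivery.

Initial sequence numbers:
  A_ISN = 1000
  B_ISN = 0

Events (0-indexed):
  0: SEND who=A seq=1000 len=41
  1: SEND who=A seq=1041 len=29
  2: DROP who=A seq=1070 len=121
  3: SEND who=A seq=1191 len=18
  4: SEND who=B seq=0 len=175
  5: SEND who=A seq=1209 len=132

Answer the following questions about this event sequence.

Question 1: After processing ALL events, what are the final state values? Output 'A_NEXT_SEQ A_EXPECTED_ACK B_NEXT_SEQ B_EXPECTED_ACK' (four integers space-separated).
After event 0: A_seq=1041 A_ack=0 B_seq=0 B_ack=1041
After event 1: A_seq=1070 A_ack=0 B_seq=0 B_ack=1070
After event 2: A_seq=1191 A_ack=0 B_seq=0 B_ack=1070
After event 3: A_seq=1209 A_ack=0 B_seq=0 B_ack=1070
After event 4: A_seq=1209 A_ack=175 B_seq=175 B_ack=1070
After event 5: A_seq=1341 A_ack=175 B_seq=175 B_ack=1070

Answer: 1341 175 175 1070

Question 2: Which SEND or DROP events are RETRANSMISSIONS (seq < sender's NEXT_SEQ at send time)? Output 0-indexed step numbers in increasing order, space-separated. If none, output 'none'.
Answer: none

Derivation:
Step 0: SEND seq=1000 -> fresh
Step 1: SEND seq=1041 -> fresh
Step 2: DROP seq=1070 -> fresh
Step 3: SEND seq=1191 -> fresh
Step 4: SEND seq=0 -> fresh
Step 5: SEND seq=1209 -> fresh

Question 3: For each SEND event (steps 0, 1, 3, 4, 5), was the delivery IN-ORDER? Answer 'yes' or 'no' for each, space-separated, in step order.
Answer: yes yes no yes no

Derivation:
Step 0: SEND seq=1000 -> in-order
Step 1: SEND seq=1041 -> in-order
Step 3: SEND seq=1191 -> out-of-order
Step 4: SEND seq=0 -> in-order
Step 5: SEND seq=1209 -> out-of-order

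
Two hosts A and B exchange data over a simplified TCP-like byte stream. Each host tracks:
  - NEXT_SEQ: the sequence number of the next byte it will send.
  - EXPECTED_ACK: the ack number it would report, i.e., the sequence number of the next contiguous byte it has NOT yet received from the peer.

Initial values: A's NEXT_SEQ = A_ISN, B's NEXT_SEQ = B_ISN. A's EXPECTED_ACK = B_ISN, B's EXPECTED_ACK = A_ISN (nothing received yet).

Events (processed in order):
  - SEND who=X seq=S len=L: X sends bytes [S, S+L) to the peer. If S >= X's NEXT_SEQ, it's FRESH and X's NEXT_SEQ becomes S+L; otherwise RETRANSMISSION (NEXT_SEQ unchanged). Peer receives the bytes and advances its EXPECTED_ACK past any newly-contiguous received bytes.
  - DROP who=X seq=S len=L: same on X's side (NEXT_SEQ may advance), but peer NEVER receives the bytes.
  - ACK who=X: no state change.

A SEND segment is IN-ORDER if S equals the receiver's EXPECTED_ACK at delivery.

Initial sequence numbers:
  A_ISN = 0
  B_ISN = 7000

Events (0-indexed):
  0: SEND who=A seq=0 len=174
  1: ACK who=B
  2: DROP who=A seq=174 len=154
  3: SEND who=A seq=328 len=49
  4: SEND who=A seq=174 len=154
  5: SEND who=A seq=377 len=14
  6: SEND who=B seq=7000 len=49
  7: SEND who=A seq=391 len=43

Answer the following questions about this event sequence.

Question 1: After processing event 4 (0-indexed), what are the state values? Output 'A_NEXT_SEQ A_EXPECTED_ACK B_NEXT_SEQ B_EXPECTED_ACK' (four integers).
After event 0: A_seq=174 A_ack=7000 B_seq=7000 B_ack=174
After event 1: A_seq=174 A_ack=7000 B_seq=7000 B_ack=174
After event 2: A_seq=328 A_ack=7000 B_seq=7000 B_ack=174
After event 3: A_seq=377 A_ack=7000 B_seq=7000 B_ack=174
After event 4: A_seq=377 A_ack=7000 B_seq=7000 B_ack=377

377 7000 7000 377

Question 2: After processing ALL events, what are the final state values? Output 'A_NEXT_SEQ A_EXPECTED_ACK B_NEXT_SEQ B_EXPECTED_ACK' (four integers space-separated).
After event 0: A_seq=174 A_ack=7000 B_seq=7000 B_ack=174
After event 1: A_seq=174 A_ack=7000 B_seq=7000 B_ack=174
After event 2: A_seq=328 A_ack=7000 B_seq=7000 B_ack=174
After event 3: A_seq=377 A_ack=7000 B_seq=7000 B_ack=174
After event 4: A_seq=377 A_ack=7000 B_seq=7000 B_ack=377
After event 5: A_seq=391 A_ack=7000 B_seq=7000 B_ack=391
After event 6: A_seq=391 A_ack=7049 B_seq=7049 B_ack=391
After event 7: A_seq=434 A_ack=7049 B_seq=7049 B_ack=434

Answer: 434 7049 7049 434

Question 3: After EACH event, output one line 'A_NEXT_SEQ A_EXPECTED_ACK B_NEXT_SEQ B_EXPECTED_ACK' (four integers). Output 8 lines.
174 7000 7000 174
174 7000 7000 174
328 7000 7000 174
377 7000 7000 174
377 7000 7000 377
391 7000 7000 391
391 7049 7049 391
434 7049 7049 434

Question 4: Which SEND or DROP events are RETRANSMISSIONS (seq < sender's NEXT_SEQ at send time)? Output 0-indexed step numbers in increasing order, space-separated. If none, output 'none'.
Answer: 4

Derivation:
Step 0: SEND seq=0 -> fresh
Step 2: DROP seq=174 -> fresh
Step 3: SEND seq=328 -> fresh
Step 4: SEND seq=174 -> retransmit
Step 5: SEND seq=377 -> fresh
Step 6: SEND seq=7000 -> fresh
Step 7: SEND seq=391 -> fresh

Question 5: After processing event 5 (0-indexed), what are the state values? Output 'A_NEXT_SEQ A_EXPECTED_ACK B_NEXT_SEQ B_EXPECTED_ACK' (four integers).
After event 0: A_seq=174 A_ack=7000 B_seq=7000 B_ack=174
After event 1: A_seq=174 A_ack=7000 B_seq=7000 B_ack=174
After event 2: A_seq=328 A_ack=7000 B_seq=7000 B_ack=174
After event 3: A_seq=377 A_ack=7000 B_seq=7000 B_ack=174
After event 4: A_seq=377 A_ack=7000 B_seq=7000 B_ack=377
After event 5: A_seq=391 A_ack=7000 B_seq=7000 B_ack=391

391 7000 7000 391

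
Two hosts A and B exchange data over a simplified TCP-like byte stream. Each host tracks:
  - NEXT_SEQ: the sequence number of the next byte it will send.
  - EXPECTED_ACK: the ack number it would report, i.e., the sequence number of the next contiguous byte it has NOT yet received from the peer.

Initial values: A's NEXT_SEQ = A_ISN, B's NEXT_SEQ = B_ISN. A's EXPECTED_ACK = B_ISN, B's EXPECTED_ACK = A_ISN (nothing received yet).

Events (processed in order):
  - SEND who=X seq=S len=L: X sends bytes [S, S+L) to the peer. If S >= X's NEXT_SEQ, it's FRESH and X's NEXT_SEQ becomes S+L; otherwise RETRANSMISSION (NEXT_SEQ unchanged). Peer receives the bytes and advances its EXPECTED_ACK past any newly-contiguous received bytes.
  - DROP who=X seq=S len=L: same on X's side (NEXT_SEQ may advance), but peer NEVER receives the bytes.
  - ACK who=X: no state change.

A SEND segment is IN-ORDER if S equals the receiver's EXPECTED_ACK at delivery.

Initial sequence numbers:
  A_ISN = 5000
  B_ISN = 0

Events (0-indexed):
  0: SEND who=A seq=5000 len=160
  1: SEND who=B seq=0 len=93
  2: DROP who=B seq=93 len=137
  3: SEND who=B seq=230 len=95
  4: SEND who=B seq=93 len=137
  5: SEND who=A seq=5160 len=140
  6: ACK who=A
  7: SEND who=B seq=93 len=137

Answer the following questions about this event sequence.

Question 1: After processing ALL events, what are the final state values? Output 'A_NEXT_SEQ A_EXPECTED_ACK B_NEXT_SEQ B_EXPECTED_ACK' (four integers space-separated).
After event 0: A_seq=5160 A_ack=0 B_seq=0 B_ack=5160
After event 1: A_seq=5160 A_ack=93 B_seq=93 B_ack=5160
After event 2: A_seq=5160 A_ack=93 B_seq=230 B_ack=5160
After event 3: A_seq=5160 A_ack=93 B_seq=325 B_ack=5160
After event 4: A_seq=5160 A_ack=325 B_seq=325 B_ack=5160
After event 5: A_seq=5300 A_ack=325 B_seq=325 B_ack=5300
After event 6: A_seq=5300 A_ack=325 B_seq=325 B_ack=5300
After event 7: A_seq=5300 A_ack=325 B_seq=325 B_ack=5300

Answer: 5300 325 325 5300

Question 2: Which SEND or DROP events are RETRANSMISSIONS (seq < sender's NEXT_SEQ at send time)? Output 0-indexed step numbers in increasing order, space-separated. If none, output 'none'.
Step 0: SEND seq=5000 -> fresh
Step 1: SEND seq=0 -> fresh
Step 2: DROP seq=93 -> fresh
Step 3: SEND seq=230 -> fresh
Step 4: SEND seq=93 -> retransmit
Step 5: SEND seq=5160 -> fresh
Step 7: SEND seq=93 -> retransmit

Answer: 4 7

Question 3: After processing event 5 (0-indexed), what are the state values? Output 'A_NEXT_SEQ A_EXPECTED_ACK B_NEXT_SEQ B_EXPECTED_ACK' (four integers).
After event 0: A_seq=5160 A_ack=0 B_seq=0 B_ack=5160
After event 1: A_seq=5160 A_ack=93 B_seq=93 B_ack=5160
After event 2: A_seq=5160 A_ack=93 B_seq=230 B_ack=5160
After event 3: A_seq=5160 A_ack=93 B_seq=325 B_ack=5160
After event 4: A_seq=5160 A_ack=325 B_seq=325 B_ack=5160
After event 5: A_seq=5300 A_ack=325 B_seq=325 B_ack=5300

5300 325 325 5300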